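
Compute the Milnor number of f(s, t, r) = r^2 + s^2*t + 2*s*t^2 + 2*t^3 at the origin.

4

The Hessian of f at 0 has rank 1. Corank 2; j^3 = t*(s^2 + 2*s*t + 2*t^2) splits into three distinct lines over C (the quadratic factor has nonzero discriminant), so D_4.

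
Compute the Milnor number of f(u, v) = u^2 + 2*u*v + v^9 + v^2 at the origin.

8

The Hessian of f at 0 is [[2, 2], [2, 2]] with rank 1, so corank 1. A Groebner basis of the Jacobian ideal J(f) in C{u,v} is {v^8, u + v}; counting standard monomials gives mu = 8. Corank 1: A-series; mu = 8 gives A_8.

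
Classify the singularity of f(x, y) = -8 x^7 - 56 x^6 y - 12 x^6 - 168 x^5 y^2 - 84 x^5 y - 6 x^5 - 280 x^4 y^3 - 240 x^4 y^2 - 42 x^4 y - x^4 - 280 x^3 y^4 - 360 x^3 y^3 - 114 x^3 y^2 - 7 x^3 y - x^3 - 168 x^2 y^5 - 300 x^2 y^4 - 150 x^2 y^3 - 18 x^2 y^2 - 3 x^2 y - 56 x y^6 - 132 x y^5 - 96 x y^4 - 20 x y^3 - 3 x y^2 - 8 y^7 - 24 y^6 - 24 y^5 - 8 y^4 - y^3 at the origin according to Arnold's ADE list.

E7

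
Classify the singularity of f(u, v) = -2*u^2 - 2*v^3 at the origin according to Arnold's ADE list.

The Hessian of f at 0 has rank 1. Corank 1: A-series; mu = 2 gives A_2.

A_{2}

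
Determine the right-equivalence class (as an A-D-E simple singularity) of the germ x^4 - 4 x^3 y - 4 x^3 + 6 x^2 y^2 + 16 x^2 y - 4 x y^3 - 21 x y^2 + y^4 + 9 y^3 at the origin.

D_5

The Hessian of f at 0 has rank 0. Corank 2; j^3 = -(x - y)*(2*x - 3*y)^2 has shape L^2 M (L != M), so D-series; mu = 5 gives D_5.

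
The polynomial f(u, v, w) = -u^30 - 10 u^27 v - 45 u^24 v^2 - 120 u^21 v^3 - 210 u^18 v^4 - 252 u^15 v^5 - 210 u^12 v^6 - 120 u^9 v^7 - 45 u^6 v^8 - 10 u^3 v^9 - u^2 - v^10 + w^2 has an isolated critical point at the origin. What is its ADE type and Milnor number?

Type A_{9}, Milnor number mu = 9.

The Hessian of f at 0 is [[-2, 0, 0], [0, 0, 0], [0, 0, 2]] with rank 2, so corank 1. A Groebner basis of the Jacobian ideal J(f) in C{u,v,w} is {v^9, u, w}; counting standard monomials gives mu = 9. Corank 1: A-series; mu = 9 gives A_9.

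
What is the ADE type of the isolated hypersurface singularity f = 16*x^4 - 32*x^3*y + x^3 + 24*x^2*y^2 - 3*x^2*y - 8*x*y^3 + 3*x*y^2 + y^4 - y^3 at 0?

E_{6}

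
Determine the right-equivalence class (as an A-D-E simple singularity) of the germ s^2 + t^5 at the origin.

A_4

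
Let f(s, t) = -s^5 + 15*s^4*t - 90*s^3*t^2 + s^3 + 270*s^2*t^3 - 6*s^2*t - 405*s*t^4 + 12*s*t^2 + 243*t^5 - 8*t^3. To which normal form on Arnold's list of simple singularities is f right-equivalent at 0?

The Hessian of f at 0 has rank 0. Corank 2; j^3 = (s - 2*t)^3 is a perfect cube, so E-series; the 5-jet and mu = 8 give E_8.

E_{8}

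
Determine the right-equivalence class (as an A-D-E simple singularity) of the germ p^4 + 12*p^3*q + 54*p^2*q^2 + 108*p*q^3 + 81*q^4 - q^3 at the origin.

E_6

The Hessian of f at 0 has rank 0. Corank 2; j^3 = -q^3 is a perfect cube, so E-series; the 4-jet and mu = 6 give E_6.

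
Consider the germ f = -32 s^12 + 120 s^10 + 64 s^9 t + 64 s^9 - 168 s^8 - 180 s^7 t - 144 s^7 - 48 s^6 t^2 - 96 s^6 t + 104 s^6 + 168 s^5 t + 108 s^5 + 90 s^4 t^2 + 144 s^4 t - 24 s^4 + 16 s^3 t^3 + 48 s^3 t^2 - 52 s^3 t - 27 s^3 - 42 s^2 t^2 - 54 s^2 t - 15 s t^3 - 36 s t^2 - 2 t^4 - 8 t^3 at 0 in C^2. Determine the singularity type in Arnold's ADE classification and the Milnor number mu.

The Hessian of f at 0 has rank 0. Corank 2; j^3 = -(3*s + 2*t)^3 is a perfect cube, so E-series; the 4-jet and mu = 7 give E_7.

Type E7, Milnor number mu = 7.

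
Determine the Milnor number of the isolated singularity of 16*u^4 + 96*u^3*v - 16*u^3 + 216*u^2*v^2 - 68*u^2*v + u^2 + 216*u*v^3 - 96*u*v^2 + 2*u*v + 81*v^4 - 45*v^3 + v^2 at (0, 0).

2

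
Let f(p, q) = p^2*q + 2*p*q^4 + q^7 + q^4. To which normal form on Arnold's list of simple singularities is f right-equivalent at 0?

D_{5}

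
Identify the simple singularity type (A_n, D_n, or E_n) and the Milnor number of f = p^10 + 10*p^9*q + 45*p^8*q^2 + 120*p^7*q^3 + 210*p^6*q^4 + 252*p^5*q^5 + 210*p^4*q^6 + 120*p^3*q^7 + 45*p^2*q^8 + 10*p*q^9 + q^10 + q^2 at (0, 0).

Type A_9, Milnor number mu = 9.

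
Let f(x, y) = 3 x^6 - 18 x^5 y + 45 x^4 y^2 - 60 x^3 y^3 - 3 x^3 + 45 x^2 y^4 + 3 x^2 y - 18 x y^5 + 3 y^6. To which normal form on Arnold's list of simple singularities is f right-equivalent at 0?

The Hessian of f at 0 has rank 0. Corank 2; j^3 = -3*x^2*(x - y) has shape L^2 M (L != M), so D-series; mu = 7 gives D_7.

D_7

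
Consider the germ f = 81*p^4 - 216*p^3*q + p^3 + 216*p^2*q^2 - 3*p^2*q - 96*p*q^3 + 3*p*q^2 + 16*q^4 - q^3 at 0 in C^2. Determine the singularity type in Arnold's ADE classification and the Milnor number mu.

Type E6, Milnor number mu = 6.

The Hessian of f at 0 has rank 0. Corank 2; j^3 = (p - q)^3 is a perfect cube, so E-series; the 4-jet and mu = 6 give E_6.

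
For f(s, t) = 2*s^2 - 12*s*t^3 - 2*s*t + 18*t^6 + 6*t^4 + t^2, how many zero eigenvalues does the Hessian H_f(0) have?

0

Hessian at 0 has rank 2.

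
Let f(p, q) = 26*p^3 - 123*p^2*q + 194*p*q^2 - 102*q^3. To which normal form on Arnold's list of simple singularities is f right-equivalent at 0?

The Hessian of f at 0 is [[0, 0], [0, 0]] with rank 0, so corank 2. A Groebner basis of the Jacobian ideal J(f) in C{p,q} is {q^3, p^2 - 2*q^2/3, p*q - q^2}; counting standard monomials gives mu = 4. Corank 2; j^3 = (2*p - 3*q)*(13*p^2 - 42*p*q + 34*q^2) splits into three distinct lines over C (the quadratic factor has nonzero discriminant), so D_4.

D_{4}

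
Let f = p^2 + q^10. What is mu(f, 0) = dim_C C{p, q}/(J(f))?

9

The Hessian of f at 0 is [[2, 0], [0, 0]] with rank 1, so corank 1. A Groebner basis of the Jacobian ideal J(f) in C{p,q} is {q^9, p}; counting standard monomials gives mu = 9. Corank 1: A-series; mu = 9 gives A_9.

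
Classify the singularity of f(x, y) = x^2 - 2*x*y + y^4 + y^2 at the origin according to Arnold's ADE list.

The Hessian of f at 0 has rank 1. Corank 1: A-series; mu = 3 gives A_3.

A_{3}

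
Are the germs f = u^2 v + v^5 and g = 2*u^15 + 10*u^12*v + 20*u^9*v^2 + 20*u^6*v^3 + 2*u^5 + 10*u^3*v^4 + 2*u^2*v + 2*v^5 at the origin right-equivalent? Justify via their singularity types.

The Hessian of f at 0 has rank 0. Corank 2; j^3 = u^2*v has shape L^2 M (L != M), so D-series; mu = 6 gives D_6. The Hessian of g at 0 has rank 0. Corank 2; j^3 = 2*u^2*v has shape L^2 M (L != M), so D-series; mu = 6 gives D_6. Both have type D_6, hence right-equivalent.

Yes.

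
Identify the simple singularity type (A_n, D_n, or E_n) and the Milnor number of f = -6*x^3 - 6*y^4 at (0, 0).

The Hessian of f at 0 has rank 0. Corank 2; j^3 = -6*x^3 is a perfect cube, so E-series; the 4-jet and mu = 6 give E_6.

Type E6, Milnor number mu = 6.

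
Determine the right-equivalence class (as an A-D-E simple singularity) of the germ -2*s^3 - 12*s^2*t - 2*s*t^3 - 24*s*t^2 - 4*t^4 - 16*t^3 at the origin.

E7

The Hessian of f at 0 has rank 0. Corank 2; j^3 = -2*(s + 2*t)^3 is a perfect cube, so E-series; the 4-jet and mu = 7 give E_7.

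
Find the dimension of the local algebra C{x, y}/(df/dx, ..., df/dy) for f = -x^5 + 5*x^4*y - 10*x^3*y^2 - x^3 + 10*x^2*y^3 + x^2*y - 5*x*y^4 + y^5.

6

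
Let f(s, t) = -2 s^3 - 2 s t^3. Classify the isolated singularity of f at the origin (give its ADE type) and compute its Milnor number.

Type E_{7}, Milnor number mu = 7.

The Hessian of f at 0 has rank 0. Corank 2; j^3 = -2*s^3 is a perfect cube, so E-series; the 4-jet and mu = 7 give E_7.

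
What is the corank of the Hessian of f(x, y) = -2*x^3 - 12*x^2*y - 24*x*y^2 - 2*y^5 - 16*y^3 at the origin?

2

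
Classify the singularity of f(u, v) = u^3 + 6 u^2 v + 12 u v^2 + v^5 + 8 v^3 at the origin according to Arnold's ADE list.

E_8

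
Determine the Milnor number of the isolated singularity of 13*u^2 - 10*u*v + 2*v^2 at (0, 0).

1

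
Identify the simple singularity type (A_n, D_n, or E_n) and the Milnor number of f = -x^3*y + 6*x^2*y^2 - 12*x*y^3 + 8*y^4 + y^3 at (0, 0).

Type E_{7}, Milnor number mu = 7.

The Hessian of f at 0 is [[0, 0], [0, 0]] with rank 0, so corank 2. A Groebner basis of the Jacobian ideal J(f) in C{x,y} is {x^3 - 12*x*y^2 - 3*y^2, x^2*y - 4*x*y^2, y^3}; counting standard monomials gives mu = 7. Corank 2; j^3 = y^3 is a perfect cube, so E-series; the 4-jet and mu = 7 give E_7.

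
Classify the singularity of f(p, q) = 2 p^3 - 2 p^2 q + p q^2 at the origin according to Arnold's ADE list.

The Hessian of f at 0 has rank 0. Corank 2; j^3 = p*(2*p^2 - 2*p*q + q^2) splits into three distinct lines over C (the quadratic factor has nonzero discriminant), so D_4.

D4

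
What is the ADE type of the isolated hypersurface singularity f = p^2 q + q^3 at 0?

D_{4}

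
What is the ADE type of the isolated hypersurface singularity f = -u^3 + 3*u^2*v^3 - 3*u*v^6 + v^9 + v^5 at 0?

The Hessian of f at 0 is [[0, 0], [0, 0]] with rank 0, so corank 2. A Groebner basis of the Jacobian ideal J(f) in C{u,v} is {-u^2/2 + u*v^3, v^4, u^3, u^2*v}; counting standard monomials gives mu = 8. Corank 2; j^3 = -u^3 is a perfect cube, so E-series; the 5-jet and mu = 8 give E_8.

E8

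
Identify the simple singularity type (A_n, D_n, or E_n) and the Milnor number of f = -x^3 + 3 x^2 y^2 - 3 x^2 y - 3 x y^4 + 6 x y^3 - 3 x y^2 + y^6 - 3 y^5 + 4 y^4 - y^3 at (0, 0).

The Hessian of f at 0 is [[0, 0], [0, 0]] with rank 0, so corank 2. A Groebner basis of the Jacobian ideal J(f) in C{x,y} is {x^3 - 3*x^2/2 - 3*x*y - 3*y^2/2, x^2*y + x^2 + 2*x*y + y^2, -x^2/2 + x*y^2 - x*y - y^2/2, y^3}; counting standard monomials gives mu = 6. Corank 2; j^3 = -(x + y)^3 is a perfect cube, so E-series; the 4-jet and mu = 6 give E_6.

Type E_{6}, Milnor number mu = 6.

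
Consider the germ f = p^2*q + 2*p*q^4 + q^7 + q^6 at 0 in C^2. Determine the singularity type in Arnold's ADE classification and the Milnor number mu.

Type D_7, Milnor number mu = 7.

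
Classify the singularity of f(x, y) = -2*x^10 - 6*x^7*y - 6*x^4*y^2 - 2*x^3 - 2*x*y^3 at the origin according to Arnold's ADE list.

E7

The Hessian of f at 0 has rank 0. Corank 2; j^3 = -2*x^3 is a perfect cube, so E-series; the 4-jet and mu = 7 give E_7.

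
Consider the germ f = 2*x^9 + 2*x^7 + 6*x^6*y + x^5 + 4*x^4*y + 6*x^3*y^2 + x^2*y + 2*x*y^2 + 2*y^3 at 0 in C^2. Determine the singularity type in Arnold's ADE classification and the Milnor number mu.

Type D4, Milnor number mu = 4.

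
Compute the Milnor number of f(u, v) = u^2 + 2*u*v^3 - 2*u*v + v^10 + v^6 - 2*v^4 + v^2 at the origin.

9

The Hessian of f at 0 is [[2, -2], [-2, 2]] with rank 1, so corank 1. A Groebner basis of the Jacobian ideal J(f) in C{u,v} is {u^3 - 3*u^2*v + 3*u*v^2 + u - v, u + v^3 - v}; counting standard monomials gives mu = 9. Corank 1: A-series; mu = 9 gives A_9.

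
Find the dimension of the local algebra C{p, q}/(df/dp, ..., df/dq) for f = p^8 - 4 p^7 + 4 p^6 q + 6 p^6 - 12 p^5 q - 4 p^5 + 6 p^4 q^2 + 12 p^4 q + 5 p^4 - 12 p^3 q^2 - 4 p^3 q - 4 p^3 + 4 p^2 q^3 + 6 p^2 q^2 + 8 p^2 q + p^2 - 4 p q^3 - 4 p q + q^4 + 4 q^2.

The Hessian of f at 0 is [[2, -4], [-4, 8]] with rank 1, so corank 1. A Groebner basis of the Jacobian ideal J(f) in C{p,q} is {p^2 - p/2 + q, p*q - p/4 + q/2, -p/8 + q^2 + q/4}; counting standard monomials gives mu = 3. Corank 1: A-series; mu = 3 gives A_3.

3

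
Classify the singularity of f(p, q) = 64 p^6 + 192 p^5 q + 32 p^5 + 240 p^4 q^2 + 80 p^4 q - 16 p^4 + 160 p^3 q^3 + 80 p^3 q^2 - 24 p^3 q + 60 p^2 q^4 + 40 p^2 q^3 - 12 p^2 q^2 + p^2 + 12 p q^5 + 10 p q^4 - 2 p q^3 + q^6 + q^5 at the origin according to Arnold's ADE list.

The Hessian of f at 0 has rank 1. Corank 1: A-series; mu = 4 gives A_4.

A_4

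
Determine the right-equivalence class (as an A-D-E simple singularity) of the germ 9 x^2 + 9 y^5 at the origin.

A_{4}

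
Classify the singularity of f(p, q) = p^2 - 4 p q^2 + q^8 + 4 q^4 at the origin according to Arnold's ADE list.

The Hessian of f at 0 is [[2, 0], [0, 0]] with rank 1, so corank 1. A Groebner basis of the Jacobian ideal J(f) in C{p,q} is {p^4, p^3*q, -p/2 + q^2}; counting standard monomials gives mu = 7. Corank 1: A-series; mu = 7 gives A_7.

A_7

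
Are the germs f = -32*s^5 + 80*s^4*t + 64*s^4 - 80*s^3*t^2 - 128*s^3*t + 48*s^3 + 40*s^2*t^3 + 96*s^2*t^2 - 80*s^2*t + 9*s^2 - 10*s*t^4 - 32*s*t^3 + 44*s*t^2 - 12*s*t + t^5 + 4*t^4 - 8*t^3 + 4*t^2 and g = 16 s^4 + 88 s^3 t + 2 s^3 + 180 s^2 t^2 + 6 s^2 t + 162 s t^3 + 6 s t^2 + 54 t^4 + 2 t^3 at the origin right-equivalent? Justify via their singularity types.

The Hessian of f at 0 has rank 1. Corank 1: A-series; mu = 4 gives A_4. The Hessian of g at 0 has rank 0. Corank 2; j^3 = 2*(s + t)^3 is a perfect cube, so E-series; the 4-jet and mu = 7 give E_7. f is A_4 but g is E_7, hence not right-equivalent.

No.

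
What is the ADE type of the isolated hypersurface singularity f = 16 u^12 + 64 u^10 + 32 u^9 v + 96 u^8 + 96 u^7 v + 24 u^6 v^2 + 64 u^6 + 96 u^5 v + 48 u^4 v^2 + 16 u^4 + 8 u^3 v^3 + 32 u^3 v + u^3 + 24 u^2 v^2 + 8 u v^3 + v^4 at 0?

E_6

The Hessian of f at 0 has rank 0. Corank 2; j^3 = u^3 is a perfect cube, so E-series; the 4-jet and mu = 6 give E_6.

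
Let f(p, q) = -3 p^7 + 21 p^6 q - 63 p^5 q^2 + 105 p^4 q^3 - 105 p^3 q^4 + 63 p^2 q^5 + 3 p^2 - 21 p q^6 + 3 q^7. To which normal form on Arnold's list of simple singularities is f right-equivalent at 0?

A6

The Hessian of f at 0 has rank 1. Corank 1: A-series; mu = 6 gives A_6.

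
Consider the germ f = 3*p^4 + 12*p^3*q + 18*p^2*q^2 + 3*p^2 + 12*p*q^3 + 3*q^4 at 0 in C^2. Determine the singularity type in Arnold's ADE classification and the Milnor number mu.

Type A_{3}, Milnor number mu = 3.

The Hessian of f at 0 has rank 1. Corank 1: A-series; mu = 3 gives A_3.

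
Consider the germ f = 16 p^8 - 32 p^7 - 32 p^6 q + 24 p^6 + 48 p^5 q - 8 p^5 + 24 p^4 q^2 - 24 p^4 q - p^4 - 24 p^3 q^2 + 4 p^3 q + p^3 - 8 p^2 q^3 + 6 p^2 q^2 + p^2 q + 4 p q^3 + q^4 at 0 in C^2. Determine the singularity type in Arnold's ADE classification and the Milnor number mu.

Type D_5, Milnor number mu = 5.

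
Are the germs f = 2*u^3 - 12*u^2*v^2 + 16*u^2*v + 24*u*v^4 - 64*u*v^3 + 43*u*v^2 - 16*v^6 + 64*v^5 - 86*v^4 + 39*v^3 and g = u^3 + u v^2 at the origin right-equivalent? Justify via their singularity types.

The Hessian of f at 0 has rank 0. Corank 2; j^3 = (u + 3*v)*(2*u^2 + 10*u*v + 13*v^2) splits into three distinct lines over C (the quadratic factor has nonzero discriminant), so D_4. The Hessian of g at 0 has rank 0. Corank 2; j^3 = u*(u^2 + v^2) splits into three distinct lines over C (the quadratic factor has nonzero discriminant), so D_4. Both have type D_4, hence right-equivalent.

Yes.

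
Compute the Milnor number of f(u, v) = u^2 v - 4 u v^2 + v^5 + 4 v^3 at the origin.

6

The Hessian of f at 0 has rank 0. Corank 2; j^3 = v*(u - 2*v)^2 has shape L^2 M (L != M), so D-series; mu = 6 gives D_6.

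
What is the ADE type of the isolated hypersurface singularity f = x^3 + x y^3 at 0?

E_7

The Hessian of f at 0 has rank 0. Corank 2; j^3 = x^3 is a perfect cube, so E-series; the 4-jet and mu = 7 give E_7.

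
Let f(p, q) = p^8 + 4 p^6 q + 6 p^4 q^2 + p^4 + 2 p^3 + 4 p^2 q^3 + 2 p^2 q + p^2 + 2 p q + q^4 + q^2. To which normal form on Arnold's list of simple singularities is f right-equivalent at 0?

A3

The Hessian of f at 0 is [[2, 2], [2, 2]] with rank 1, so corank 1. A Groebner basis of the Jacobian ideal J(f) in C{p,q} is {p^2 + p + q, p*q - p - q, p + q^2 + q}; counting standard monomials gives mu = 3. Corank 1: A-series; mu = 3 gives A_3.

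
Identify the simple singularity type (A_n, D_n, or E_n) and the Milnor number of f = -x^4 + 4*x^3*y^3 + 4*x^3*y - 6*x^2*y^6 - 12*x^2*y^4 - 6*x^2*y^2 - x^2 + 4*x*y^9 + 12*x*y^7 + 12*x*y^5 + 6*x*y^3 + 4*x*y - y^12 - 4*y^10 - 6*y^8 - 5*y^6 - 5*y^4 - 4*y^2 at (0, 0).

The Hessian of f at 0 has rank 1. Corank 1: A-series; mu = 3 gives A_3.

Type A_3, Milnor number mu = 3.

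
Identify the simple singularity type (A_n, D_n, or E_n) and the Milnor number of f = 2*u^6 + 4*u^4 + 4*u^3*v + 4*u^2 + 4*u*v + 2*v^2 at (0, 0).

The Hessian of f at 0 has rank 2. Corank 0: nondegenerate Morse point, so A_1.

Type A1, Milnor number mu = 1.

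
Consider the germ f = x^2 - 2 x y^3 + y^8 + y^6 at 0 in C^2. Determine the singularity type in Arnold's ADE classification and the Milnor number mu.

The Hessian of f at 0 is [[2, 0], [0, 0]] with rank 1, so corank 1. A Groebner basis of the Jacobian ideal J(f) in C{x,y} is {x^3, x^2*y, -x + y^3}; counting standard monomials gives mu = 7. Corank 1: A-series; mu = 7 gives A_7.

Type A_{7}, Milnor number mu = 7.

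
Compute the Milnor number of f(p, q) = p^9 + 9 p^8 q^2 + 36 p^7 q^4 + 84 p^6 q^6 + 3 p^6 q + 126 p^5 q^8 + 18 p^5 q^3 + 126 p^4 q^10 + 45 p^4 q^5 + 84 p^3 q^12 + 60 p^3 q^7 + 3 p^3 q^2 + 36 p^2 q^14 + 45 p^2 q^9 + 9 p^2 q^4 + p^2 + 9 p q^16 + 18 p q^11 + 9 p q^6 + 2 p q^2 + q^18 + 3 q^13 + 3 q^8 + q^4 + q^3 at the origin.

2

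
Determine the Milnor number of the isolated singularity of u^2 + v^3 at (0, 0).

2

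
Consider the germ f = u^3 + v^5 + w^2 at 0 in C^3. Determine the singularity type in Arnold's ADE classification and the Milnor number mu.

The Hessian of f at 0 has rank 1. Corank 2; j^3 = u^3 is a perfect cube, so E-series; the 5-jet and mu = 8 give E_8.

Type E_8, Milnor number mu = 8.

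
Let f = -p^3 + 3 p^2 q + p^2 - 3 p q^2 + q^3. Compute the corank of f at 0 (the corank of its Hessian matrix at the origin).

1

The Hessian at 0 is [[2, 0], [0, 0]] of rank 1; hence corank 1.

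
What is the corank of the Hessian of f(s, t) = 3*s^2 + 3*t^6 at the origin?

1

The Hessian at 0 is [[6, 0], [0, 0]] of rank 1; hence corank 1.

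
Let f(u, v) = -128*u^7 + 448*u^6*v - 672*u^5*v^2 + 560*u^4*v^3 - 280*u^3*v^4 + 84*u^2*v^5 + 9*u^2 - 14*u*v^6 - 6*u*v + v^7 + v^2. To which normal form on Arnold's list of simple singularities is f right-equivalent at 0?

The Hessian of f at 0 has rank 1. Corank 1: A-series; mu = 6 gives A_6.

A6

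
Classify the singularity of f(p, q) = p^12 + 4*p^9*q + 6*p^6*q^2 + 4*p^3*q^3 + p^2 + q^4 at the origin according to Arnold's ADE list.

A_3

The Hessian of f at 0 has rank 1. Corank 1: A-series; mu = 3 gives A_3.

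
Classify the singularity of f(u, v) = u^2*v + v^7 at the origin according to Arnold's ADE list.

The Hessian of f at 0 is [[0, 0], [0, 0]] with rank 0, so corank 2. A Groebner basis of the Jacobian ideal J(f) in C{u,v} is {u^2/7 + v^6, u^3, u*v}; counting standard monomials gives mu = 8. Corank 2; j^3 = u^2*v has shape L^2 M (L != M), so D-series; mu = 8 gives D_8.

D_{8}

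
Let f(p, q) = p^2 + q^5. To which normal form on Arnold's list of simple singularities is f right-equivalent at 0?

The Hessian of f at 0 is [[2, 0], [0, 0]] with rank 1, so corank 1. A Groebner basis of the Jacobian ideal J(f) in C{p,q} is {q^4, p}; counting standard monomials gives mu = 4. Corank 1: A-series; mu = 4 gives A_4.

A_{4}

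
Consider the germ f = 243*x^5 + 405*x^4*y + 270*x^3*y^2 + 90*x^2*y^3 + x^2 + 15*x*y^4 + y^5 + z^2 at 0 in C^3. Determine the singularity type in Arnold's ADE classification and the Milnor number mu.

Type A_{4}, Milnor number mu = 4.

The Hessian of f at 0 has rank 2. Corank 1: A-series; mu = 4 gives A_4.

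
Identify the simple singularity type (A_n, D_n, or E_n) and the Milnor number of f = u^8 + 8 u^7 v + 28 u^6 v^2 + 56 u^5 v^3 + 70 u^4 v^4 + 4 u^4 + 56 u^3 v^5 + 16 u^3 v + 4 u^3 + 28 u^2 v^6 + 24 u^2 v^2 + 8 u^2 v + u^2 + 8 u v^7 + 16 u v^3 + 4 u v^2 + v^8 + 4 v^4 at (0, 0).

Type A_7, Milnor number mu = 7.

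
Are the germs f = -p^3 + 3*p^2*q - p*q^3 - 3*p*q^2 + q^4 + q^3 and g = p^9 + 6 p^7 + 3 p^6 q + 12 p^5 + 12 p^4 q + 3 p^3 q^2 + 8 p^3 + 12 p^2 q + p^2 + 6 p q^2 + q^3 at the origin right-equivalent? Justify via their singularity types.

The Hessian of f at 0 is [[0, 0], [0, 0]] with rank 0, so corank 2. A Groebner basis of the Jacobian ideal J(f) in C{p,q} is {p^3 - 3*p^2*q - 6*p^2 + 12*p*q - 6*q^2, 3*p^2 + p*q^2 - 6*p*q + 3*q^2, 3*p^2 - 6*p*q + q^3 + 3*q^2}; counting standard monomials gives mu = 7. Corank 2; j^3 = -(p - q)^3 is a perfect cube, so E-series; the 4-jet and mu = 7 give E_7. The Hessian of g at 0 is [[2, 0], [0, 0]] with rank 1, so corank 1. A Groebner basis of the Jacobian ideal J(g) in C{p,q} is {q^2, p}; counting standard monomials gives mu = 2. Corank 1: A-series; mu = 2 gives A_2. f is E_7 but g is A_2, hence not right-equivalent.

No.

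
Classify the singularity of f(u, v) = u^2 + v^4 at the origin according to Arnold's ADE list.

A_3

The Hessian of f at 0 has rank 1. Corank 1: A-series; mu = 3 gives A_3.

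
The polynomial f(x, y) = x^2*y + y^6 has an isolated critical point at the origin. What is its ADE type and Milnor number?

The Hessian of f at 0 is [[0, 0], [0, 0]] with rank 0, so corank 2. A Groebner basis of the Jacobian ideal J(f) in C{x,y} is {x^2/6 + y^5, x^3, x*y}; counting standard monomials gives mu = 7. Corank 2; j^3 = x^2*y has shape L^2 M (L != M), so D-series; mu = 7 gives D_7.

Type D_{7}, Milnor number mu = 7.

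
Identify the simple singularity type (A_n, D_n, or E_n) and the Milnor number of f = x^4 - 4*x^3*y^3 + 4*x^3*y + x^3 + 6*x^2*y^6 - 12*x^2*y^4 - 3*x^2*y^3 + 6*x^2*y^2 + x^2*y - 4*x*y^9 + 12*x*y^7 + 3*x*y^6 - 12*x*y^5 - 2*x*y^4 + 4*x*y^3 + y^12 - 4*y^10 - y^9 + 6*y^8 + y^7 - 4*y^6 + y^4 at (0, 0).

Type D_{5}, Milnor number mu = 5.

The Hessian of f at 0 has rank 0. Corank 2; j^3 = x^2*(x + y) has shape L^2 M (L != M), so D-series; mu = 5 gives D_5.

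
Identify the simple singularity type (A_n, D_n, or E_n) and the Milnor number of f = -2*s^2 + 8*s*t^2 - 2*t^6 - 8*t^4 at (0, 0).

Type A5, Milnor number mu = 5.

The Hessian of f at 0 has rank 1. Corank 1: A-series; mu = 5 gives A_5.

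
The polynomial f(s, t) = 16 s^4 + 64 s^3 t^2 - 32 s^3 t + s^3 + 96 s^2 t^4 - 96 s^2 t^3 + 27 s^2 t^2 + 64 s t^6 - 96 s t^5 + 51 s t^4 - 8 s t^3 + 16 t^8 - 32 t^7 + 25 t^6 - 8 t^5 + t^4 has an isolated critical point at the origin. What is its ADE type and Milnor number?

The Hessian of f at 0 has rank 0. Corank 2; j^3 = s^3 is a perfect cube, so E-series; the 4-jet and mu = 6 give E_6.

Type E_{6}, Milnor number mu = 6.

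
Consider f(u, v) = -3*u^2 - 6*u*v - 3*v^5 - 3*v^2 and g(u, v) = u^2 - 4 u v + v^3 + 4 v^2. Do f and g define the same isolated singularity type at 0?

The Hessian of f at 0 has rank 1. Corank 1: A-series; mu = 4 gives A_4. The Hessian of g at 0 has rank 1. Corank 1: A-series; mu = 2 gives A_2. f is A_4 but g is A_2, hence not right-equivalent.

No.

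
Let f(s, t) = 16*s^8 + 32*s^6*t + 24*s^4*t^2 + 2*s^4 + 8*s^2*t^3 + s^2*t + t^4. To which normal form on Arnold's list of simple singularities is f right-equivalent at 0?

D5

The Hessian of f at 0 is [[0, 0], [0, 0]] with rank 0, so corank 2. A Groebner basis of the Jacobian ideal J(f) in C{s,t} is {s^3, s^2/4 + t^3, s*t}; counting standard monomials gives mu = 5. Corank 2; j^3 = s^2*t has shape L^2 M (L != M), so D-series; mu = 5 gives D_5.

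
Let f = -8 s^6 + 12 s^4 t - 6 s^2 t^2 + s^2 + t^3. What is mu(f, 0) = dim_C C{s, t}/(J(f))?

The Hessian of f at 0 has rank 1. Corank 1: A-series; mu = 2 gives A_2.

2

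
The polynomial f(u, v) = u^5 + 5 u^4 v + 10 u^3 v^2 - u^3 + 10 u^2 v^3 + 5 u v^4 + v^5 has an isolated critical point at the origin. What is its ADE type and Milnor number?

Type E_8, Milnor number mu = 8.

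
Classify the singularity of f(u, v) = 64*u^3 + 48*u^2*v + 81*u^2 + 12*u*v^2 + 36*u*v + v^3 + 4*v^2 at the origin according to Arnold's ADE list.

The Hessian of f at 0 has rank 1. Corank 1: A-series; mu = 2 gives A_2.

A_{2}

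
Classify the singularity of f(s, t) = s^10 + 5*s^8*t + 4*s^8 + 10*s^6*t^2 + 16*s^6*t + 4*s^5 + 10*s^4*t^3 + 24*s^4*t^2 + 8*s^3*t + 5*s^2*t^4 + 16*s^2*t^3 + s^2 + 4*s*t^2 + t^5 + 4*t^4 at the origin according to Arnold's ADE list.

A_{4}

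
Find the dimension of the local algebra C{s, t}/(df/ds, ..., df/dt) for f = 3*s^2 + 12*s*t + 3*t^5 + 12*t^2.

4

The Hessian of f at 0 is [[6, 12], [12, 24]] with rank 1, so corank 1. A Groebner basis of the Jacobian ideal J(f) in C{s,t} is {t^4, s + 2*t}; counting standard monomials gives mu = 4. Corank 1: A-series; mu = 4 gives A_4.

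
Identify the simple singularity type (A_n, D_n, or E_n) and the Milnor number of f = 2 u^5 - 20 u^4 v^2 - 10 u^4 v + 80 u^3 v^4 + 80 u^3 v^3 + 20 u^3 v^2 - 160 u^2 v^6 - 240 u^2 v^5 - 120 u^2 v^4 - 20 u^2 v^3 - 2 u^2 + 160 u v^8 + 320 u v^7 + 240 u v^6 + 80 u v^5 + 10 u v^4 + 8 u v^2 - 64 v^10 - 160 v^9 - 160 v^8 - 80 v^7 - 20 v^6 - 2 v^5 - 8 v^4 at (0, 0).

The Hessian of f at 0 is [[-4, 0], [0, 0]] with rank 1, so corank 1. A Groebner basis of the Jacobian ideal J(f) in C{u,v} is {u^2, -u/2 + v^2}; counting standard monomials gives mu = 4. Corank 1: A-series; mu = 4 gives A_4.

Type A_{4}, Milnor number mu = 4.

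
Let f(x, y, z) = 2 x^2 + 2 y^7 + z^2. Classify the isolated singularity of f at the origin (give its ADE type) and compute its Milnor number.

Type A6, Milnor number mu = 6.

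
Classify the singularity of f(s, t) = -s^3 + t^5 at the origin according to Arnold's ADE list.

The Hessian of f at 0 has rank 0. Corank 2; j^3 = -s^3 is a perfect cube, so E-series; the 5-jet and mu = 8 give E_8.

E_{8}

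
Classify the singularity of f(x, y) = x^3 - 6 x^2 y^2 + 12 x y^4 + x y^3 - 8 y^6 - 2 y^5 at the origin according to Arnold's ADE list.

E7

The Hessian of f at 0 has rank 0. Corank 2; j^3 = x^3 is a perfect cube, so E-series; the 4-jet and mu = 7 give E_7.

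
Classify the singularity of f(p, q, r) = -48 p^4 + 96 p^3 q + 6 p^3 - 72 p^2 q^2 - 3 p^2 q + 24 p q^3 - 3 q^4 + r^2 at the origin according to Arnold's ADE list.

D5

The Hessian of f at 0 is [[0, 0, 0], [0, 0, 0], [0, 0, 2]] with rank 1, so corank 2. A Groebner basis of the Jacobian ideal J(f) in C{p,q,r} is {p*q^2, p*q/8 + q^3, p^2 - p*q/2, r}; counting standard monomials gives mu = 5. Corank 2; j^3 = 3*p^2*(2*p - q) has shape L^2 M (L != M), so D-series; mu = 5 gives D_5.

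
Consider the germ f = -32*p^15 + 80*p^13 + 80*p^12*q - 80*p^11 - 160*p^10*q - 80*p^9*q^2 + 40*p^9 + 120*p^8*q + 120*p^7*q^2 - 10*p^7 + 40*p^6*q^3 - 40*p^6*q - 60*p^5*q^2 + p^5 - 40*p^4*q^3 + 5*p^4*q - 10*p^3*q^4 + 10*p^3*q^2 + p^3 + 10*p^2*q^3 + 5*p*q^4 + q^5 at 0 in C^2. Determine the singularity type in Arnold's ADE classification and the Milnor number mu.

Type E_{8}, Milnor number mu = 8.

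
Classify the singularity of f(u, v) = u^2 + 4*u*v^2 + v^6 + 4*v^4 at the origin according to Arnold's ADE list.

A_{5}

The Hessian of f at 0 has rank 1. Corank 1: A-series; mu = 5 gives A_5.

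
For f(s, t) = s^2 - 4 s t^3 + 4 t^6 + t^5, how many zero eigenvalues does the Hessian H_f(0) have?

1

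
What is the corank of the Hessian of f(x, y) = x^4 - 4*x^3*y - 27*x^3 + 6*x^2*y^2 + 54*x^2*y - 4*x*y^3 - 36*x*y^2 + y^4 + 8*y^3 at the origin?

Hessian at 0 has rank 0.

2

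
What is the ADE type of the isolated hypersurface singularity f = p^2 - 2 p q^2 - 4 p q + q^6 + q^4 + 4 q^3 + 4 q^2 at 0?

A5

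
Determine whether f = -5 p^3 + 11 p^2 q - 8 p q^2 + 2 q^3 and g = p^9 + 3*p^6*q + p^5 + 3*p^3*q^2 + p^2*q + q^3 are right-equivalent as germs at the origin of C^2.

The Hessian of f at 0 is [[0, 0], [0, 0]] with rank 0, so corank 2. A Groebner basis of the Jacobian ideal J(f) in C{p,q} is {q^3, p^2 + 2*q^2, p*q + q^2}; counting standard monomials gives mu = 4. Corank 2; j^3 = -(p - q)*(5*p^2 - 6*p*q + 2*q^2) splits into three distinct lines over C (the quadratic factor has nonzero discriminant), so D_4. The Hessian of g at 0 is [[0, 0], [0, 0]] with rank 0, so corank 2. A Groebner basis of the Jacobian ideal J(g) in C{p,q} is {q^3, p^2 + 3*q^2, p*q}; counting standard monomials gives mu = 4. Corank 2; j^3 = q*(p^2 + q^2) splits into three distinct lines over C (the quadratic factor has nonzero discriminant), so D_4. Both have type D_4, hence right-equivalent.

Yes.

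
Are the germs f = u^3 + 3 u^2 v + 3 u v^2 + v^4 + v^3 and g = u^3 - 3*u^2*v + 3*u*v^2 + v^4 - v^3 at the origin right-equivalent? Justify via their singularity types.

The Hessian of f at 0 is [[0, 0], [0, 0]] with rank 0, so corank 2. A Groebner basis of the Jacobian ideal J(f) in C{u,v} is {v^3, u^2 + 2*u*v + v^2}; counting standard monomials gives mu = 6. Corank 2; j^3 = (u + v)^3 is a perfect cube, so E-series; the 4-jet and mu = 6 give E_6. The Hessian of g at 0 is [[0, 0], [0, 0]] with rank 0, so corank 2. A Groebner basis of the Jacobian ideal J(g) in C{u,v} is {v^3, u^2 - 2*u*v + v^2}; counting standard monomials gives mu = 6. Corank 2; j^3 = (u - v)^3 is a perfect cube, so E-series; the 4-jet and mu = 6 give E_6. Both have type E_6, hence right-equivalent.

Yes.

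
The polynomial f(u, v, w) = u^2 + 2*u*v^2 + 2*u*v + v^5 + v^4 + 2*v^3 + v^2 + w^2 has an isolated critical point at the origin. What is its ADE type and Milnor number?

Type A_{4}, Milnor number mu = 4.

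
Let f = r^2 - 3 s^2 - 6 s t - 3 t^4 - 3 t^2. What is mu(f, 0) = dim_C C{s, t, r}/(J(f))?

The Hessian of f at 0 has rank 2. Corank 1: A-series; mu = 3 gives A_3.

3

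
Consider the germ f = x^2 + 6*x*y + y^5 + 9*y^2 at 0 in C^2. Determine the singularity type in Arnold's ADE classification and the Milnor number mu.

Type A_4, Milnor number mu = 4.

The Hessian of f at 0 is [[2, 6], [6, 18]] with rank 1, so corank 1. A Groebner basis of the Jacobian ideal J(f) in C{x,y} is {y^4, x + 3*y}; counting standard monomials gives mu = 4. Corank 1: A-series; mu = 4 gives A_4.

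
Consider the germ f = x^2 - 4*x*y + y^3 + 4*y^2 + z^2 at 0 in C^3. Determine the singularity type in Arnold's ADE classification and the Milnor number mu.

The Hessian of f at 0 has rank 2. Corank 1: A-series; mu = 2 gives A_2.

Type A_2, Milnor number mu = 2.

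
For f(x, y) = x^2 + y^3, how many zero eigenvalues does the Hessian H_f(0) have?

Hessian at 0 has rank 1.

1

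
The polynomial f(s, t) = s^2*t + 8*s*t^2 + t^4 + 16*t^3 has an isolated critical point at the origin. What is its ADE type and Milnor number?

Type D_{5}, Milnor number mu = 5.

The Hessian of f at 0 is [[0, 0], [0, 0]] with rank 0, so corank 2. A Groebner basis of the Jacobian ideal J(f) in C{s,t} is {s^3 - 16*s^2 + 256*t^2, s^2/4 + t^3 - 4*t^2, s*t + 4*t^2}; counting standard monomials gives mu = 5. Corank 2; j^3 = t*(s + 4*t)^2 has shape L^2 M (L != M), so D-series; mu = 5 gives D_5.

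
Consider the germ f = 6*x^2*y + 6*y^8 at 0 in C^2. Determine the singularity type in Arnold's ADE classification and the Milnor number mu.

Type D_{9}, Milnor number mu = 9.

The Hessian of f at 0 is [[0, 0], [0, 0]] with rank 0, so corank 2. A Groebner basis of the Jacobian ideal J(f) in C{x,y} is {x^2/8 + y^7, x^3, x*y}; counting standard monomials gives mu = 9. Corank 2; j^3 = 6*x^2*y has shape L^2 M (L != M), so D-series; mu = 9 gives D_9.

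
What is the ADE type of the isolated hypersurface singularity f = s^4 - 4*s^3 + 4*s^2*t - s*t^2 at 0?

D5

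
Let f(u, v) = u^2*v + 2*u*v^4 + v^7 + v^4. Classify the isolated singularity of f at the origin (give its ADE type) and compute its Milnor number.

Type D5, Milnor number mu = 5.

The Hessian of f at 0 has rank 0. Corank 2; j^3 = u^2*v has shape L^2 M (L != M), so D-series; mu = 5 gives D_5.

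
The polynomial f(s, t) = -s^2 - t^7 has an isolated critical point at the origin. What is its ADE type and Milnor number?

Type A_6, Milnor number mu = 6.

The Hessian of f at 0 is [[-2, 0], [0, 0]] with rank 1, so corank 1. A Groebner basis of the Jacobian ideal J(f) in C{s,t} is {t^6, s}; counting standard monomials gives mu = 6. Corank 1: A-series; mu = 6 gives A_6.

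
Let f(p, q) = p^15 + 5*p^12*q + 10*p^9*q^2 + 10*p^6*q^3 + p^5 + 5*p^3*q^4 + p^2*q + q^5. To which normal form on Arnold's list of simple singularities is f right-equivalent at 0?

D_6

The Hessian of f at 0 is [[0, 0], [0, 0]] with rank 0, so corank 2. A Groebner basis of the Jacobian ideal J(f) in C{p,q} is {p^2/5 + q^4, p^3, p*q}; counting standard monomials gives mu = 6. Corank 2; j^3 = p^2*q has shape L^2 M (L != M), so D-series; mu = 6 gives D_6.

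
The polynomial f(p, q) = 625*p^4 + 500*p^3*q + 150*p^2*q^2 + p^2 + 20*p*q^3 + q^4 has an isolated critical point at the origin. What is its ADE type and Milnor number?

Type A3, Milnor number mu = 3.

The Hessian of f at 0 is [[2, 0], [0, 0]] with rank 1, so corank 1. A Groebner basis of the Jacobian ideal J(f) in C{p,q} is {q^3, p}; counting standard monomials gives mu = 3. Corank 1: A-series; mu = 3 gives A_3.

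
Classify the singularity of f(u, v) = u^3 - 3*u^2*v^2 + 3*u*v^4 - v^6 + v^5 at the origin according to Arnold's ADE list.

E_8

The Hessian of f at 0 has rank 0. Corank 2; j^3 = u^3 is a perfect cube, so E-series; the 5-jet and mu = 8 give E_8.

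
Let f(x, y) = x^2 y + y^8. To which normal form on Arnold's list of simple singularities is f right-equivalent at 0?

D_{9}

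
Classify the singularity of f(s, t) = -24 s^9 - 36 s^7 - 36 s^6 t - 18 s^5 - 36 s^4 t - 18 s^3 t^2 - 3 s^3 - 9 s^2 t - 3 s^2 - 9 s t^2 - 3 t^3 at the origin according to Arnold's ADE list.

The Hessian of f at 0 has rank 1. Corank 1: A-series; mu = 2 gives A_2.

A2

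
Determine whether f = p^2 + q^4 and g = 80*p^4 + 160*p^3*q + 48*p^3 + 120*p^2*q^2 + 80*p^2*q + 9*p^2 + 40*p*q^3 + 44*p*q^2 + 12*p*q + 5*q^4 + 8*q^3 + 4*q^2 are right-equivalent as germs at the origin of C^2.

Yes.

The Hessian of f at 0 is [[2, 0], [0, 0]] with rank 1, so corank 1. A Groebner basis of the Jacobian ideal J(f) in C{p,q} is {q^3, p}; counting standard monomials gives mu = 3. Corank 1: A-series; mu = 3 gives A_3. The Hessian of g at 0 is [[18, 12], [12, 8]] with rank 1, so corank 1. A Groebner basis of the Jacobian ideal J(g) in C{p,q} is {p^2 + 6*p + 4*q, p*q - 9*p - 6*q, 27*p/2 + q^2 + 9*q}; counting standard monomials gives mu = 3. Corank 1: A-series; mu = 3 gives A_3. Both have type A_3, hence right-equivalent.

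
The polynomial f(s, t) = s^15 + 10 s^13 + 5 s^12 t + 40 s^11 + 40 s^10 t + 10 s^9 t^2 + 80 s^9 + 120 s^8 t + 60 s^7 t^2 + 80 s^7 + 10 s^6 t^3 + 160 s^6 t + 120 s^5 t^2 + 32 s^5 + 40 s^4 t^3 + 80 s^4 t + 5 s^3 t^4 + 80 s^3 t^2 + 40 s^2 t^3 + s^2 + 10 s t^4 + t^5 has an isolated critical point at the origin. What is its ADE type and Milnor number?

The Hessian of f at 0 has rank 1. Corank 1: A-series; mu = 4 gives A_4.

Type A_{4}, Milnor number mu = 4.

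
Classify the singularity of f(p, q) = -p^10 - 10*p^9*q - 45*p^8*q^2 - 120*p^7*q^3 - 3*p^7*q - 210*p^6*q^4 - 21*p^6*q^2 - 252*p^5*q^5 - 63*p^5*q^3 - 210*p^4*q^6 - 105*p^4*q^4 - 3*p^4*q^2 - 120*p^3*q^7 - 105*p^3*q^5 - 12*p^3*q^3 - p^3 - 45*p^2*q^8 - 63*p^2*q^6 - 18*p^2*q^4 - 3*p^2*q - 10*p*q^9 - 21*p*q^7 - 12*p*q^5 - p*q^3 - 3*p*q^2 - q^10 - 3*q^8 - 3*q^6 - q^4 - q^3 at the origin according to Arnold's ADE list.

E_7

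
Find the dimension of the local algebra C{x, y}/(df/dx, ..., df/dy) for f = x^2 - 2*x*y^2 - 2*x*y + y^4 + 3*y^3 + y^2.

2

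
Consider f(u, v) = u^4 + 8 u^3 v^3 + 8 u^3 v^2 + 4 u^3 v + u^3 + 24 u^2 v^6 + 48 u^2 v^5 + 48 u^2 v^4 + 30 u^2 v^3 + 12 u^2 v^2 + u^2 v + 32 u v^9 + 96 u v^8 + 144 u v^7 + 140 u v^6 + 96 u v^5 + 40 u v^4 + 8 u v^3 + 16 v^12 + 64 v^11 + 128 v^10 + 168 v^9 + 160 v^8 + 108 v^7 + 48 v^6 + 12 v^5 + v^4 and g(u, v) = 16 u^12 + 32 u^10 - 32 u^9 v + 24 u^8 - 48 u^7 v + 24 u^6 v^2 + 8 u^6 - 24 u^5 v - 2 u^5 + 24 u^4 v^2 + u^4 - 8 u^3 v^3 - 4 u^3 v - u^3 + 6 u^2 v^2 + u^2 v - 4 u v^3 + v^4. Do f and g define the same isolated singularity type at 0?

The Hessian of f at 0 has rank 0. Corank 2; j^3 = u^2*(u + v) has shape L^2 M (L != M), so D-series; mu = 5 gives D_5. The Hessian of g at 0 has rank 0. Corank 2; j^3 = -u^2*(u - v) has shape L^2 M (L != M), so D-series; mu = 5 gives D_5. Both have type D_5, hence right-equivalent.

Yes.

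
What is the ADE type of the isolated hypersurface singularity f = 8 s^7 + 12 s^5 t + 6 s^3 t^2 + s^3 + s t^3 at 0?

E_{7}

The Hessian of f at 0 has rank 0. Corank 2; j^3 = s^3 is a perfect cube, so E-series; the 4-jet and mu = 7 give E_7.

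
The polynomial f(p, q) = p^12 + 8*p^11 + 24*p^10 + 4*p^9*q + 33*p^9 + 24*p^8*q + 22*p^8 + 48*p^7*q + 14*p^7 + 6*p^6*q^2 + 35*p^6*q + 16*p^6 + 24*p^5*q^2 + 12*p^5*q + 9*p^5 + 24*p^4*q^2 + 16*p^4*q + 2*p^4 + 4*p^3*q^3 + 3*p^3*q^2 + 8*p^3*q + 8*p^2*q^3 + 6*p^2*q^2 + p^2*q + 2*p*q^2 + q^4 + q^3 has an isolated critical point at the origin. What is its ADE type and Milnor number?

Type D5, Milnor number mu = 5.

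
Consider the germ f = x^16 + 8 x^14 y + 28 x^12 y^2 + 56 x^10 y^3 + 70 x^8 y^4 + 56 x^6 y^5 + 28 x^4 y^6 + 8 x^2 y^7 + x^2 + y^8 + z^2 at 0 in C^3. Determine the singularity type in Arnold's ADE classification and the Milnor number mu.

The Hessian of f at 0 has rank 2. Corank 1: A-series; mu = 7 gives A_7.

Type A7, Milnor number mu = 7.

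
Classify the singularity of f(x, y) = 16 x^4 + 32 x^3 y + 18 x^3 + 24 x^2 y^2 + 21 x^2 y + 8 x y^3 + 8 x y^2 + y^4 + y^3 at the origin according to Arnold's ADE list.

D_5

The Hessian of f at 0 has rank 0. Corank 2; j^3 = (2*x + y)*(3*x + y)^2 has shape L^2 M (L != M), so D-series; mu = 5 gives D_5.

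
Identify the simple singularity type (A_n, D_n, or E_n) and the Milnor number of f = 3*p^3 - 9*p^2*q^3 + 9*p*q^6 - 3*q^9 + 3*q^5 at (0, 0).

The Hessian of f at 0 has rank 0. Corank 2; j^3 = 3*p^3 is a perfect cube, so E-series; the 5-jet and mu = 8 give E_8.

Type E_{8}, Milnor number mu = 8.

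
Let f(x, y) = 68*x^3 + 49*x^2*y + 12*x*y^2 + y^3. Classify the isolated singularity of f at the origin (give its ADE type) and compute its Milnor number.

Type D_{4}, Milnor number mu = 4.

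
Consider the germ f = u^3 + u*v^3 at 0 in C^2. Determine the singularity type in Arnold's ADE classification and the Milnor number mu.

Type E_{7}, Milnor number mu = 7.

The Hessian of f at 0 has rank 0. Corank 2; j^3 = u^3 is a perfect cube, so E-series; the 4-jet and mu = 7 give E_7.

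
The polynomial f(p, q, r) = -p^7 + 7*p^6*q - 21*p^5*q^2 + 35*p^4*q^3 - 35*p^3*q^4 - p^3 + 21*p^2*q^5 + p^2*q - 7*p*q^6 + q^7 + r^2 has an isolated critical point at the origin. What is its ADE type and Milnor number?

Type D_{8}, Milnor number mu = 8.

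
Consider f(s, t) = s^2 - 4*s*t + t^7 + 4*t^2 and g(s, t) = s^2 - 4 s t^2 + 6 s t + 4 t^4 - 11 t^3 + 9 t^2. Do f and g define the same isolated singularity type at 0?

No.

The Hessian of f at 0 has rank 1. Corank 1: A-series; mu = 6 gives A_6. The Hessian of g at 0 has rank 1. Corank 1: A-series; mu = 2 gives A_2. f is A_6 but g is A_2, hence not right-equivalent.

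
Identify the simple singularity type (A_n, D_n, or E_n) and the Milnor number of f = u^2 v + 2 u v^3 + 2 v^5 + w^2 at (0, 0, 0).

The Hessian of f at 0 is [[0, 0, 0], [0, 0, 0], [0, 0, 2]] with rank 1, so corank 2. A Groebner basis of the Jacobian ideal J(f) in C{u,v,w} is {u^3, u^2*v, -u^2/4 + u*v^2, u*v + v^3, w}; counting standard monomials gives mu = 6. Corank 2; j^3 = u^2*v has shape L^2 M (L != M), so D-series; mu = 6 gives D_6.

Type D_{6}, Milnor number mu = 6.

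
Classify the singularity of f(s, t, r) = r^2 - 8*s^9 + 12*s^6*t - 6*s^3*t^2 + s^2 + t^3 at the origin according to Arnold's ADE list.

A_{2}

The Hessian of f at 0 has rank 2. Corank 1: A-series; mu = 2 gives A_2.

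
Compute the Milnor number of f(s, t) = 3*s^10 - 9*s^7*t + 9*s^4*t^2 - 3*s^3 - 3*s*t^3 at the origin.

7

The Hessian of f at 0 has rank 0. Corank 2; j^3 = -3*s^3 is a perfect cube, so E-series; the 4-jet and mu = 7 give E_7.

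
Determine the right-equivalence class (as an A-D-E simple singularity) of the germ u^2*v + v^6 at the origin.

The Hessian of f at 0 is [[0, 0], [0, 0]] with rank 0, so corank 2. A Groebner basis of the Jacobian ideal J(f) in C{u,v} is {u^2/6 + v^5, u^3, u*v}; counting standard monomials gives mu = 7. Corank 2; j^3 = u^2*v has shape L^2 M (L != M), so D-series; mu = 7 gives D_7.

D_{7}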